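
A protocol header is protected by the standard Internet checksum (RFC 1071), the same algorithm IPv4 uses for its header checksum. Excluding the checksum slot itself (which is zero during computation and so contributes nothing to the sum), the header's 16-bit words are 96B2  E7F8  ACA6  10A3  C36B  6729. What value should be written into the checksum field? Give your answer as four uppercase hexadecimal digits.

One's-complement addition (fold any carry out of bit 15 back into bit 0):
  0x96B2 + 0xE7F8 = 0x17EAA → wrap carry → 0x7EAB
  0x7EAB + 0xACA6 = 0x12B51 → wrap carry → 0x2B52
  0x2B52 + 0x10A3 = 0x03BF5
  0x3BF5 + 0xC36B = 0x0FF60
  0xFF60 + 0x6729 = 0x16689 → wrap carry → 0x668A
One's-complement sum = 0x668A.
Checksum = ~0x668A & 0xFFFF = 0x9975.

9975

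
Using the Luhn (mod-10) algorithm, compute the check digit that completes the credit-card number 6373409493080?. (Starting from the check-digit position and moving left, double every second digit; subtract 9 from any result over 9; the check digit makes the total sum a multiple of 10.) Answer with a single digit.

Partial digits right→left: 0 8 0 3 9 4 9 0 4 3 7 3 6
Double every second digit counting from the check-digit position (so the 1st, 3rd, 5th, ... of the partial from the right).
  doubled (with −9 where >9): 0 0 9 9 8 5 3 → sum 34
  kept as-is: 8 3 4 0 3 3 → sum 21
Total = 34 + 21 = 55.
Check digit = (10 − (55 mod 10)) mod 10 = 5.

5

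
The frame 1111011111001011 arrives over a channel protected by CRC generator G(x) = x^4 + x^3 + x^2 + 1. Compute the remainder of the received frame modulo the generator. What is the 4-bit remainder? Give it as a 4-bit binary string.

0000

Modulo-2 division of 1111011111001011 by 11101:
  pos 0: 11110 XOR 11101 = 00011
  pos 3: 11111 XOR 11101 = 00010
  pos 6: 10110 XOR 11101 = 01011
  pos 7: 10110 XOR 11101 = 01011
  pos 8: 10111 XOR 11101 = 01010
  pos 9: 10100 XOR 11101 = 01001
  pos 10: 10011 XOR 11101 = 01110
  pos 11: 11101 XOR 11101 = 00000
Remainder = 0000 (zero — the frame passes the CRC check).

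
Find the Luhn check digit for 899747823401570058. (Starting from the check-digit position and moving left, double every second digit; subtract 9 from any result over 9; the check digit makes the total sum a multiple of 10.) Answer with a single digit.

Partial digits right→left: 8 5 0 0 7 5 1 0 4 3 2 8 7 4 7 9 9 8
Double every second digit counting from the check-digit position (so the 1st, 3rd, 5th, ... of the partial from the right).
  doubled (with −9 where >9): 7 0 5 2 8 4 5 5 9 → sum 45
  kept as-is: 5 0 5 0 3 8 4 9 8 → sum 42
Total = 45 + 42 = 87.
Check digit = (10 − (87 mod 10)) mod 10 = 3.

3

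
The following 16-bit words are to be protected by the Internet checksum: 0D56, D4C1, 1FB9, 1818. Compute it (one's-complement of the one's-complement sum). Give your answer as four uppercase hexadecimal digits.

E616

One's-complement addition (fold any carry out of bit 15 back into bit 0):
  0x0D56 + 0xD4C1 = 0x0E217
  0xE217 + 0x1FB9 = 0x101D0 → wrap carry → 0x01D1
  0x01D1 + 0x1818 = 0x019E9
One's-complement sum = 0x19E9.
Checksum = ~0x19E9 & 0xFFFF = 0xE616.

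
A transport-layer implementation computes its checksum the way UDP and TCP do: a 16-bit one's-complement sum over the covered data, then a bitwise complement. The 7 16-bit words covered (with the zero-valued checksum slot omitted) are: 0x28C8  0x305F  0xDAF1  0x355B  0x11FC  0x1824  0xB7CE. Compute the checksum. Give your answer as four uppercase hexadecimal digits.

One's-complement addition (fold any carry out of bit 15 back into bit 0):
  0x28C8 + 0x305F = 0x05927
  0x5927 + 0xDAF1 = 0x13418 → wrap carry → 0x3419
  0x3419 + 0x355B = 0x06974
  0x6974 + 0x11FC = 0x07B70
  0x7B70 + 0x1824 = 0x09394
  0x9394 + 0xB7CE = 0x14B62 → wrap carry → 0x4B63
One's-complement sum = 0x4B63.
Checksum = ~0x4B63 & 0xFFFF = 0xB49C.

B49C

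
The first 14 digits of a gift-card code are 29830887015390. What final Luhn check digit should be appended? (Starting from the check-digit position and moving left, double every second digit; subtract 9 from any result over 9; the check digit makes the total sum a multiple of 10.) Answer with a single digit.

Partial digits right→left: 0 9 3 5 1 0 7 8 8 0 3 8 9 2
Double every second digit counting from the check-digit position (so the 1st, 3rd, 5th, ... of the partial from the right).
  doubled (with −9 where >9): 0 6 2 5 7 6 9 → sum 35
  kept as-is: 9 5 0 8 0 8 2 → sum 32
Total = 35 + 32 = 67.
Check digit = (10 − (67 mod 10)) mod 10 = 3.

3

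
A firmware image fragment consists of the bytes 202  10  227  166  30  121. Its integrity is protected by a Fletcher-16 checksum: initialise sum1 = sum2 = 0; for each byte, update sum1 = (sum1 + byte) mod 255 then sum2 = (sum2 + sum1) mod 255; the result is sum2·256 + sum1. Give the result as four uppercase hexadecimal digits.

Running sums (mod 255):
  after byte 0 (202): sum1=202, sum2=202
  after byte 1 (10): sum1=212, sum2=159
  after byte 2 (227): sum1=184, sum2=88
  after byte 3 (166): sum1=95, sum2=183
  after byte 4 (30): sum1=125, sum2=53
  after byte 5 (121): sum1=246, sum2=44
Checksum = sum2·256 + sum1 = 44·256 + 246 = 11510 = 0x2CF6.

2CF6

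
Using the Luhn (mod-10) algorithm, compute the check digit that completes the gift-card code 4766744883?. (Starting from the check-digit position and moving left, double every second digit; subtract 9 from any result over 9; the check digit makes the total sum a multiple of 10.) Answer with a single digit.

2

Partial digits right→left: 3 8 8 4 4 7 6 6 7 4
Double every second digit counting from the check-digit position (so the 1st, 3rd, 5th, ... of the partial from the right).
  doubled (with −9 where >9): 6 7 8 3 5 → sum 29
  kept as-is: 8 4 7 6 4 → sum 29
Total = 29 + 29 = 58.
Check digit = (10 − (58 mod 10)) mod 10 = 2.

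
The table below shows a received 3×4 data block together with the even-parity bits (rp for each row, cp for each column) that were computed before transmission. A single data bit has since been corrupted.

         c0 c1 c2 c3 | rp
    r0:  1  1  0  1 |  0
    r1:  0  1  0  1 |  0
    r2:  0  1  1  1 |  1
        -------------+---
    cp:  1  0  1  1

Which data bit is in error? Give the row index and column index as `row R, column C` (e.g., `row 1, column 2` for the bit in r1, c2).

row 0, column 1

Recompute each row's even parity and compare to rp:
  r0: data parity 1, sent rp 0 → mismatch
  r1: data parity 0, sent rp 0 → ok
  r2: data parity 1, sent rp 1 → ok
Recompute each column's even parity and compare to cp:
  c0: data parity 1, sent cp 1 → ok
  c1: data parity 1, sent cp 0 → mismatch
  c2: data parity 1, sent cp 1 → ok
  c3: data parity 1, sent cp 1 → ok
Exactly one row (r0) and one column (c1) fail → the flipped bit is at their intersection.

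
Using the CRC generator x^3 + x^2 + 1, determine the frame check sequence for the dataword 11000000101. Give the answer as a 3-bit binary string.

011

Append 3 zeros: 11000000101000. Divide by 1101 (XOR where the leading bit is 1):
  pos 0: 1100 XOR 1101 = 0001
  pos 3: 1000 XOR 1101 = 0101
  pos 4: 1010 XOR 1101 = 0111
  pos 5: 1111 XOR 1101 = 0010
  pos 7: 1001 XOR 1101 = 0100
  pos 8: 1000 XOR 1101 = 0101
  pos 9: 1010 XOR 1101 = 0111
  pos 10: 1110 XOR 1101 = 0011
Remainder (last 3 bits) = 011. This is the CRC / FCS.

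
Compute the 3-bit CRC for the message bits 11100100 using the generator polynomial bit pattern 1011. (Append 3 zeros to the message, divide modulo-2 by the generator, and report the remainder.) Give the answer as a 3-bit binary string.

010

Append 3 zeros: 11100100000. Divide by 1011 (XOR where the leading bit is 1):
  pos 0: 1110 XOR 1011 = 0101
  pos 1: 1010 XOR 1011 = 0001
  pos 4: 1100 XOR 1011 = 0111
  pos 5: 1110 XOR 1011 = 0101
  pos 6: 1010 XOR 1011 = 0001
Remainder (last 3 bits) = 010. This is the CRC / FCS.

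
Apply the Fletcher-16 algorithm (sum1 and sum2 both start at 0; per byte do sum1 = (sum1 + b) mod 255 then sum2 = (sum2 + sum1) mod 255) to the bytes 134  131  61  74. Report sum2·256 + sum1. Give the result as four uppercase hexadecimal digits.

6991

Running sums (mod 255):
  after byte 0 (134): sum1=134, sum2=134
  after byte 1 (131): sum1=10, sum2=144
  after byte 2 (61): sum1=71, sum2=215
  after byte 3 (74): sum1=145, sum2=105
Checksum = sum2·256 + sum1 = 105·256 + 145 = 27025 = 0x6991.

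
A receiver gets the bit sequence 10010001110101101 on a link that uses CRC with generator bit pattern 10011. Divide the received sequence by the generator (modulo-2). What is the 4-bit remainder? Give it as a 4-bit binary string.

0000

Modulo-2 division of 10010001110101101 by 10011:
  pos 0: 10010 XOR 10011 = 00001
  pos 4: 10011 XOR 10011 = 00000
  pos 9: 10101 XOR 10011 = 00110
  pos 11: 11010 XOR 10011 = 01001
  pos 12: 10011 XOR 10011 = 00000
Remainder = 0000 (zero — the frame passes the CRC check).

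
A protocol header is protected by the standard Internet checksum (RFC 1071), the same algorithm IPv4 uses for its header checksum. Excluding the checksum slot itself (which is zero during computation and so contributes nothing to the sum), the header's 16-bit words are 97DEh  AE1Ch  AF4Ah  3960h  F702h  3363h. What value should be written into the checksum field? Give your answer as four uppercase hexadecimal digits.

One's-complement addition (fold any carry out of bit 15 back into bit 0):
  0x97DE + 0xAE1C = 0x145FA → wrap carry → 0x45FB
  0x45FB + 0xAF4A = 0x0F545
  0xF545 + 0x3960 = 0x12EA5 → wrap carry → 0x2EA6
  0x2EA6 + 0xF702 = 0x125A8 → wrap carry → 0x25A9
  0x25A9 + 0x3363 = 0x0590C
One's-complement sum = 0x590C.
Checksum = ~0x590C & 0xFFFF = 0xA6F3.

A6F3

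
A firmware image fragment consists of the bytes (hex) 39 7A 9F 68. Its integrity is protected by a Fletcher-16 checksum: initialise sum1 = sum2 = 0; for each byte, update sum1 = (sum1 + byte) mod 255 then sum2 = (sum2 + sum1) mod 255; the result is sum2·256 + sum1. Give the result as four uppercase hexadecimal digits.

Running sums (mod 255):
  after byte 0 (39): sum1=57, sum2=57
  after byte 1 (7A): sum1=179, sum2=236
  after byte 2 (9F): sum1=83, sum2=64
  after byte 3 (68): sum1=187, sum2=251
Checksum = sum2·256 + sum1 = 251·256 + 187 = 64443 = 0xFBBB.

FBBB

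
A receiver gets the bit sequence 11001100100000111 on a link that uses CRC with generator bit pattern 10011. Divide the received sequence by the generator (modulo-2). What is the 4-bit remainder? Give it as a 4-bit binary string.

Modulo-2 division of 11001100100000111 by 10011:
  pos 0: 11001 XOR 10011 = 01010
  pos 1: 10101 XOR 10011 = 00110
  pos 3: 11000 XOR 10011 = 01011
  pos 4: 10111 XOR 10011 = 00100
  pos 6: 10000 XOR 10011 = 00011
  pos 9: 11000 XOR 10011 = 01011
  pos 10: 10111 XOR 10011 = 00100
  pos 12: 10011 XOR 10011 = 00000
Remainder = 0000 (zero — the frame passes the CRC check).

0000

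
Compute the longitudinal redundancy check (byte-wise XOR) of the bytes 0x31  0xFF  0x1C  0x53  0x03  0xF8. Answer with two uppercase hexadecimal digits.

7A

XOR the bytes together:
  start with 0x31
  0x31 ⊕ 0xFF = 0xCE
  0xCE ⊕ 0x1C = 0xD2
  0xD2 ⊕ 0x53 = 0x81
  0x81 ⊕ 0x03 = 0x82
  0x82 ⊕ 0xF8 = 0x7A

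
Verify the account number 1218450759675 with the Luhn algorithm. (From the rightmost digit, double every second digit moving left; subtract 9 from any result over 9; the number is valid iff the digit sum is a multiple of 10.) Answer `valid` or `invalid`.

From the right, keep odd positions and double even positions (subtract 9 from any doubled value over 9):
  doubled (positions 2,4,...): 5 9 5 1 7 4 → sum 31
  kept (positions 1,3,...): 5 6 5 0 4 1 1 → sum 22
Total = 53.
53 mod 10 = 3, so the number is invalid.

invalid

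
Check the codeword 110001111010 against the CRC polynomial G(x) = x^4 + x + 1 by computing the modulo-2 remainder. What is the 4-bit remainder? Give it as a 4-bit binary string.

1010

Modulo-2 division of 110001111010 by 10011:
  pos 0: 11000 XOR 10011 = 01011
  pos 1: 10111 XOR 10011 = 00100
  pos 3: 10011 XOR 10011 = 00000
Remainder = 1010 (nonzero — an error is detected).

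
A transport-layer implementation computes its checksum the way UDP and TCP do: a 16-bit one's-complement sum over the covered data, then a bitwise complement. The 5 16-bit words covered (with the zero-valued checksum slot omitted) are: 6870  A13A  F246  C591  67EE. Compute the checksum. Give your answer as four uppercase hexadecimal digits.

One's-complement addition (fold any carry out of bit 15 back into bit 0):
  0x6870 + 0xA13A = 0x109AA → wrap carry → 0x09AB
  0x09AB + 0xF246 = 0x0FBF1
  0xFBF1 + 0xC591 = 0x1C182 → wrap carry → 0xC183
  0xC183 + 0x67EE = 0x12971 → wrap carry → 0x2972
One's-complement sum = 0x2972.
Checksum = ~0x2972 & 0xFFFF = 0xD68D.

D68D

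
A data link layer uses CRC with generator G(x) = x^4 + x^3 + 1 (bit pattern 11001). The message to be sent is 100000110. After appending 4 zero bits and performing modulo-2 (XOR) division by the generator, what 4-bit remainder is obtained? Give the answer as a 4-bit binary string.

0111

Append 4 zeros: 1000001100000. Divide by 11001 (XOR where the leading bit is 1):
  pos 0: 10000 XOR 11001 = 01001
  pos 1: 10010 XOR 11001 = 01011
  pos 2: 10111 XOR 11001 = 01110
  pos 3: 11101 XOR 11001 = 00100
  pos 5: 10000 XOR 11001 = 01001
  pos 6: 10010 XOR 11001 = 01011
  pos 7: 10110 XOR 11001 = 01111
  pos 8: 11110 XOR 11001 = 00111
Remainder (last 4 bits) = 0111. This is the CRC / FCS.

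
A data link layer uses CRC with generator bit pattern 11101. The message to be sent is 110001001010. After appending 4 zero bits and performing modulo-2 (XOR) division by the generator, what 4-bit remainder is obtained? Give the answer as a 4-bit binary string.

1101

Append 4 zeros: 1100010010100000. Divide by 11101 (XOR where the leading bit is 1):
  pos 0: 11000 XOR 11101 = 00101
  pos 2: 10110 XOR 11101 = 01011
  pos 3: 10110 XOR 11101 = 01011
  pos 4: 10111 XOR 11101 = 01010
  pos 5: 10100 XOR 11101 = 01001
  pos 6: 10011 XOR 11101 = 01110
  pos 7: 11100 XOR 11101 = 00001
  pos 11: 10000 XOR 11101 = 01101
Remainder (last 4 bits) = 1101. This is the CRC / FCS.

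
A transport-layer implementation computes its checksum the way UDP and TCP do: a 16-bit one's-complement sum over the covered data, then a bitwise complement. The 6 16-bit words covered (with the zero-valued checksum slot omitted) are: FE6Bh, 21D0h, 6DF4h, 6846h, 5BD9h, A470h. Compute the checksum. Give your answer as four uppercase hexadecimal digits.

093F

One's-complement addition (fold any carry out of bit 15 back into bit 0):
  0xFE6B + 0x21D0 = 0x1203B → wrap carry → 0x203C
  0x203C + 0x6DF4 = 0x08E30
  0x8E30 + 0x6846 = 0x0F676
  0xF676 + 0x5BD9 = 0x1524F → wrap carry → 0x5250
  0x5250 + 0xA470 = 0x0F6C0
One's-complement sum = 0xF6C0.
Checksum = ~0xF6C0 & 0xFFFF = 0x093F.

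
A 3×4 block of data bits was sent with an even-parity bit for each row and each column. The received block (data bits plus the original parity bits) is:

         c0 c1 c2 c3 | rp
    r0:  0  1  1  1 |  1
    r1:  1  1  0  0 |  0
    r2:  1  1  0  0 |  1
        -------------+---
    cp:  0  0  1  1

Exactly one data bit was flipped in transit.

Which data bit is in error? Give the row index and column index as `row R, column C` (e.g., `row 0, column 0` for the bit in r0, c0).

row 2, column 1

Recompute each row's even parity and compare to rp:
  r0: data parity 1, sent rp 1 → ok
  r1: data parity 0, sent rp 0 → ok
  r2: data parity 0, sent rp 1 → mismatch
Recompute each column's even parity and compare to cp:
  c0: data parity 0, sent cp 0 → ok
  c1: data parity 1, sent cp 0 → mismatch
  c2: data parity 1, sent cp 1 → ok
  c3: data parity 1, sent cp 1 → ok
Exactly one row (r2) and one column (c1) fail → the flipped bit is at their intersection.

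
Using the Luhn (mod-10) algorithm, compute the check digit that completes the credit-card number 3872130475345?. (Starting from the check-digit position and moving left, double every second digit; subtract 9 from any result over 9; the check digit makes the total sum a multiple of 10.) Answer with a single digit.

Partial digits right→left: 5 4 3 5 7 4 0 3 1 2 7 8 3
Double every second digit counting from the check-digit position (so the 1st, 3rd, 5th, ... of the partial from the right).
  doubled (with −9 where >9): 1 6 5 0 2 5 6 → sum 25
  kept as-is: 4 5 4 3 2 8 → sum 26
Total = 25 + 26 = 51.
Check digit = (10 − (51 mod 10)) mod 10 = 9.

9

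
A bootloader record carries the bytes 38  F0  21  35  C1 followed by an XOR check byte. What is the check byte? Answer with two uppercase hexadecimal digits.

1D

XOR the bytes together:
  start with 0x38
  0x38 ⊕ 0xF0 = 0xC8
  0xC8 ⊕ 0x21 = 0xE9
  0xE9 ⊕ 0x35 = 0xDC
  0xDC ⊕ 0xC1 = 0x1D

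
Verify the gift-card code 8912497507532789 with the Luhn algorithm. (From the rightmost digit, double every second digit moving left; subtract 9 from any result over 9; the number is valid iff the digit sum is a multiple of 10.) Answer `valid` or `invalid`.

invalid

From the right, keep odd positions and double even positions (subtract 9 from any doubled value over 9):
  doubled (positions 2,4,...): 7 4 1 0 5 8 2 7 → sum 34
  kept (positions 1,3,...): 9 7 3 7 5 9 2 9 → sum 51
Total = 85.
85 mod 10 = 5, so the number is invalid.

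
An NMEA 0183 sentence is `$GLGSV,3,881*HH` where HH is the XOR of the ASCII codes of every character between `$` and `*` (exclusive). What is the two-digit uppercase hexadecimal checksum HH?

XOR the ASCII codes of the payload characters:
  'G' = 0x47 → acc = 0x47
  'L' = 0x4C → acc = 0x0B
  'G' = 0x47 → acc = 0x4C
  'S' = 0x53 → acc = 0x1F
  'V' = 0x56 → acc = 0x49
  ',' = 0x2C → acc = 0x65
  '3' = 0x33 → acc = 0x56
  ',' = 0x2C → acc = 0x7A
  '8' = 0x38 → acc = 0x42
  '8' = 0x38 → acc = 0x7A
  '1' = 0x31 → acc = 0x4B
Checksum = 0x4B.

4B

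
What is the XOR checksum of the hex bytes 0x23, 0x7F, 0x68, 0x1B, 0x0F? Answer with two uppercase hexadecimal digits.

20

XOR the bytes together:
  start with 0x23
  0x23 ⊕ 0x7F = 0x5C
  0x5C ⊕ 0x68 = 0x34
  0x34 ⊕ 0x1B = 0x2F
  0x2F ⊕ 0x0F = 0x20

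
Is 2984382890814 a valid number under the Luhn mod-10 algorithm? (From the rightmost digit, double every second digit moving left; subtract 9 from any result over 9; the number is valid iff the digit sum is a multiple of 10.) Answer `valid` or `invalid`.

From the right, keep odd positions and double even positions (subtract 9 from any doubled value over 9):
  doubled (positions 2,4,...): 2 0 7 7 8 9 → sum 33
  kept (positions 1,3,...): 4 8 9 2 3 8 2 → sum 36
Total = 69.
69 mod 10 = 9, so the number is invalid.

invalid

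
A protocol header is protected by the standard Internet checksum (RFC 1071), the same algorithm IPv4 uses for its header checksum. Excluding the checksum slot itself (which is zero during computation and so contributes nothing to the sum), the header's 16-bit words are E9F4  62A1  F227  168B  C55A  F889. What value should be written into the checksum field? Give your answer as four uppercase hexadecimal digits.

ECD1

One's-complement addition (fold any carry out of bit 15 back into bit 0):
  0xE9F4 + 0x62A1 = 0x14C95 → wrap carry → 0x4C96
  0x4C96 + 0xF227 = 0x13EBD → wrap carry → 0x3EBE
  0x3EBE + 0x168B = 0x05549
  0x5549 + 0xC55A = 0x11AA3 → wrap carry → 0x1AA4
  0x1AA4 + 0xF889 = 0x1132D → wrap carry → 0x132E
One's-complement sum = 0x132E.
Checksum = ~0x132E & 0xFFFF = 0xECD1.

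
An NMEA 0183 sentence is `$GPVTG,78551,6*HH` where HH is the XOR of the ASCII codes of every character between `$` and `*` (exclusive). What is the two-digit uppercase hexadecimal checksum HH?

XOR the ASCII codes of the payload characters:
  'G' = 0x47 → acc = 0x47
  'P' = 0x50 → acc = 0x17
  'V' = 0x56 → acc = 0x41
  'T' = 0x54 → acc = 0x15
  'G' = 0x47 → acc = 0x52
  ',' = 0x2C → acc = 0x7E
  '7' = 0x37 → acc = 0x49
  '8' = 0x38 → acc = 0x71
  '5' = 0x35 → acc = 0x44
  '5' = 0x35 → acc = 0x71
  '1' = 0x31 → acc = 0x40
  ',' = 0x2C → acc = 0x6C
  '6' = 0x36 → acc = 0x5A
Checksum = 0x5A.

5A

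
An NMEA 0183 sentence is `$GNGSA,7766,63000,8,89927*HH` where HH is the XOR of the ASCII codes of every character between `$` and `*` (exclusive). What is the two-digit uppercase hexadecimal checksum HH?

6C

XOR the ASCII codes of the payload characters:
  'G' = 0x47 → acc = 0x47
  'N' = 0x4E → acc = 0x09
  'G' = 0x47 → acc = 0x4E
  'S' = 0x53 → acc = 0x1D
  'A' = 0x41 → acc = 0x5C
  ',' = 0x2C → acc = 0x70
  '7' = 0x37 → acc = 0x47
  '7' = 0x37 → acc = 0x70
  '6' = 0x36 → acc = 0x46
  '6' = 0x36 → acc = 0x70
  ',' = 0x2C → acc = 0x5C
  '6' = 0x36 → acc = 0x6A
  '3' = 0x33 → acc = 0x59
  '0' = 0x30 → acc = 0x69
  '0' = 0x30 → acc = 0x59
  '0' = 0x30 → acc = 0x69
  ',' = 0x2C → acc = 0x45
  '8' = 0x38 → acc = 0x7D
  ',' = 0x2C → acc = 0x51
  '8' = 0x38 → acc = 0x69
  '9' = 0x39 → acc = 0x50
  '9' = 0x39 → acc = 0x69
  '2' = 0x32 → acc = 0x5B
  '7' = 0x37 → acc = 0x6C
Checksum = 0x6C.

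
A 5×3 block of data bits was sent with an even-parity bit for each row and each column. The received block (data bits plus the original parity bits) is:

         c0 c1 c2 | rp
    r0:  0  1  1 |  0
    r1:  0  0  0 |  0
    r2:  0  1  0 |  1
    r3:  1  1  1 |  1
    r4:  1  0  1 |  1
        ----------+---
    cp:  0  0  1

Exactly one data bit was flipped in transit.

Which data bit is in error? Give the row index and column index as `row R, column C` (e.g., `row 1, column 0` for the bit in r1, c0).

Recompute each row's even parity and compare to rp:
  r0: data parity 0, sent rp 0 → ok
  r1: data parity 0, sent rp 0 → ok
  r2: data parity 1, sent rp 1 → ok
  r3: data parity 1, sent rp 1 → ok
  r4: data parity 0, sent rp 1 → mismatch
Recompute each column's even parity and compare to cp:
  c0: data parity 0, sent cp 0 → ok
  c1: data parity 1, sent cp 0 → mismatch
  c2: data parity 1, sent cp 1 → ok
Exactly one row (r4) and one column (c1) fail → the flipped bit is at their intersection.

row 4, column 1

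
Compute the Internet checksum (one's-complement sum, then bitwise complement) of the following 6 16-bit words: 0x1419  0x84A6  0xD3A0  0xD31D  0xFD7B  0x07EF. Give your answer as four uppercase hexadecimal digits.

BB16

One's-complement addition (fold any carry out of bit 15 back into bit 0):
  0x1419 + 0x84A6 = 0x098BF
  0x98BF + 0xD3A0 = 0x16C5F → wrap carry → 0x6C60
  0x6C60 + 0xD31D = 0x13F7D → wrap carry → 0x3F7E
  0x3F7E + 0xFD7B = 0x13CF9 → wrap carry → 0x3CFA
  0x3CFA + 0x07EF = 0x044E9
One's-complement sum = 0x44E9.
Checksum = ~0x44E9 & 0xFFFF = 0xBB16.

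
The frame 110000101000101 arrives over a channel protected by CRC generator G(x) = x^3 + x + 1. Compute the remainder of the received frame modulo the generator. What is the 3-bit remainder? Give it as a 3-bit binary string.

110

Modulo-2 division of 110000101000101 by 1011:
  pos 0: 1100 XOR 1011 = 0111
  pos 1: 1110 XOR 1011 = 0101
  pos 2: 1010 XOR 1011 = 0001
  pos 5: 1101 XOR 1011 = 0110
  pos 6: 1100 XOR 1011 = 0111
  pos 7: 1110 XOR 1011 = 0101
  pos 8: 1010 XOR 1011 = 0001
  pos 11: 1101 XOR 1011 = 0110
Remainder = 110 (nonzero — an error is detected).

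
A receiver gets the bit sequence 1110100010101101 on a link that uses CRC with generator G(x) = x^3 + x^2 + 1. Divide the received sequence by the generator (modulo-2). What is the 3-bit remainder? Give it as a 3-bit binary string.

Modulo-2 division of 1110100010101101 by 1101:
  pos 0: 1110 XOR 1101 = 0011
  pos 2: 1110 XOR 1101 = 0011
  pos 4: 1100 XOR 1101 = 0001
  pos 7: 1101 XOR 1101 = 0000
  pos 12: 1101 XOR 1101 = 0000
Remainder = 000 (zero — the frame passes the CRC check).

000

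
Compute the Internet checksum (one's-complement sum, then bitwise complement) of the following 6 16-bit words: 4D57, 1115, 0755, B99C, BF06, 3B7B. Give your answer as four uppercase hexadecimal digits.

One's-complement addition (fold any carry out of bit 15 back into bit 0):
  0x4D57 + 0x1115 = 0x05E6C
  0x5E6C + 0x0755 = 0x065C1
  0x65C1 + 0xB99C = 0x11F5D → wrap carry → 0x1F5E
  0x1F5E + 0xBF06 = 0x0DE64
  0xDE64 + 0x3B7B = 0x119DF → wrap carry → 0x19E0
One's-complement sum = 0x19E0.
Checksum = ~0x19E0 & 0xFFFF = 0xE61F.

E61F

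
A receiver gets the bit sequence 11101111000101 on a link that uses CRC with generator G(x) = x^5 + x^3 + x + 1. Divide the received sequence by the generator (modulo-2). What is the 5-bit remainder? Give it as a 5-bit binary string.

01110

Modulo-2 division of 11101111000101 by 101011:
  pos 0: 111011 XOR 101011 = 010000
  pos 1: 100001 XOR 101011 = 001010
  pos 3: 101010 XOR 101011 = 000001
  pos 8: 100101 XOR 101011 = 001110
Remainder = 01110 (nonzero — an error is detected).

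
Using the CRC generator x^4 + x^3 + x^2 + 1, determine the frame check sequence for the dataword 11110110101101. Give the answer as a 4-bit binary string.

0011

Append 4 zeros: 111101101011010000. Divide by 11101 (XOR where the leading bit is 1):
  pos 0: 11110 XOR 11101 = 00011
  pos 3: 11110 XOR 11101 = 00011
  pos 6: 11101 XOR 11101 = 00000
  pos 11: 10100 XOR 11101 = 01001
  pos 12: 10010 XOR 11101 = 01111
  pos 13: 11110 XOR 11101 = 00011
Remainder (last 4 bits) = 0011. This is the CRC / FCS.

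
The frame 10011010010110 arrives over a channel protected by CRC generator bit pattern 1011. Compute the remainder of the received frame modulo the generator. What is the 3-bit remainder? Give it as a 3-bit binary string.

Modulo-2 division of 10011010010110 by 1011:
  pos 0: 1001 XOR 1011 = 0010
  pos 2: 1010 XOR 1011 = 0001
  pos 5: 1100 XOR 1011 = 0111
  pos 6: 1111 XOR 1011 = 0100
  pos 7: 1000 XOR 1011 = 0011
  pos 9: 1111 XOR 1011 = 0100
  pos 10: 1000 XOR 1011 = 0011
Remainder = 011 (nonzero — an error is detected).

011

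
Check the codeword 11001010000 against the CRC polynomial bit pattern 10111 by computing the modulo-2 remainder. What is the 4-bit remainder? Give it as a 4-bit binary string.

Modulo-2 division of 11001010000 by 10111:
  pos 0: 11001 XOR 10111 = 01110
  pos 1: 11100 XOR 10111 = 01011
  pos 2: 10111 XOR 10111 = 00000
Remainder = 0000 (zero — the frame passes the CRC check).

0000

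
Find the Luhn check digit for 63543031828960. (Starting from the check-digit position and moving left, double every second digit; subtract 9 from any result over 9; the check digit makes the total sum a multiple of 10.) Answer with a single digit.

2

Partial digits right→left: 0 6 9 8 2 8 1 3 0 3 4 5 3 6
Double every second digit counting from the check-digit position (so the 1st, 3rd, 5th, ... of the partial from the right).
  doubled (with −9 where >9): 0 9 4 2 0 8 6 → sum 29
  kept as-is: 6 8 8 3 3 5 6 → sum 39
Total = 29 + 39 = 68.
Check digit = (10 − (68 mod 10)) mod 10 = 2.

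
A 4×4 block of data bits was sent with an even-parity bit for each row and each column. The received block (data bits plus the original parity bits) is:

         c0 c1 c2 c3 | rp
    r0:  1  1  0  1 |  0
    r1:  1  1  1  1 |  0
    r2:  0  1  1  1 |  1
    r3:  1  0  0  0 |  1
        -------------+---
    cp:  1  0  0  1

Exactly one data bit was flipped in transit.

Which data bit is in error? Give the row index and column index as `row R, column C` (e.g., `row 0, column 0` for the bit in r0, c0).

Recompute each row's even parity and compare to rp:
  r0: data parity 1, sent rp 0 → mismatch
  r1: data parity 0, sent rp 0 → ok
  r2: data parity 1, sent rp 1 → ok
  r3: data parity 1, sent rp 1 → ok
Recompute each column's even parity and compare to cp:
  c0: data parity 1, sent cp 1 → ok
  c1: data parity 1, sent cp 0 → mismatch
  c2: data parity 0, sent cp 0 → ok
  c3: data parity 1, sent cp 1 → ok
Exactly one row (r0) and one column (c1) fail → the flipped bit is at their intersection.

row 0, column 1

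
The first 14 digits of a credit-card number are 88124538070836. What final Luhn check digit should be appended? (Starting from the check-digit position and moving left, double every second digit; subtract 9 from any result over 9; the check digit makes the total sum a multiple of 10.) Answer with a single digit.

7

Partial digits right→left: 6 3 8 0 7 0 8 3 5 4 2 1 8 8
Double every second digit counting from the check-digit position (so the 1st, 3rd, 5th, ... of the partial from the right).
  doubled (with −9 where >9): 3 7 5 7 1 4 7 → sum 34
  kept as-is: 3 0 0 3 4 1 8 → sum 19
Total = 34 + 19 = 53.
Check digit = (10 − (53 mod 10)) mod 10 = 7.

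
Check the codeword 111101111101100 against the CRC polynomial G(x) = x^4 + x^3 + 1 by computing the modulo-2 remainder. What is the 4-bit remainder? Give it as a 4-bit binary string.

0000

Modulo-2 division of 111101111101100 by 11001:
  pos 0: 11110 XOR 11001 = 00111
  pos 2: 11111 XOR 11001 = 00110
  pos 4: 11011 XOR 11001 = 00010
  pos 7: 10101 XOR 11001 = 01100
  pos 8: 11001 XOR 11001 = 00000
Remainder = 0000 (zero — the frame passes the CRC check).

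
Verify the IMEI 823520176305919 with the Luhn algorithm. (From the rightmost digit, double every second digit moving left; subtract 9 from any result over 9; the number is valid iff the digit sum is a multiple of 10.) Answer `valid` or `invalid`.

invalid

From the right, keep odd positions and double even positions (subtract 9 from any doubled value over 9):
  doubled (positions 2,4,...): 2 1 6 5 0 1 4 → sum 19
  kept (positions 1,3,...): 9 9 0 6 1 2 3 8 → sum 38
Total = 57.
57 mod 10 = 7, so the number is invalid.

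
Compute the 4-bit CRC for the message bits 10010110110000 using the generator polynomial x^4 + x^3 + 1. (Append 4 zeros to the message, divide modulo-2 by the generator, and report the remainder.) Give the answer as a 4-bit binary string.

1101

Append 4 zeros: 100101101100000000. Divide by 11001 (XOR where the leading bit is 1):
  pos 0: 10010 XOR 11001 = 01011
  pos 1: 10111 XOR 11001 = 01110
  pos 2: 11101 XOR 11001 = 00100
  pos 4: 10001 XOR 11001 = 01000
  pos 5: 10001 XOR 11001 = 01000
  pos 6: 10000 XOR 11001 = 01001
  pos 7: 10010 XOR 11001 = 01011
  pos 8: 10110 XOR 11001 = 01111
  pos 9: 11110 XOR 11001 = 00111
  pos 11: 11100 XOR 11001 = 00101
  pos 13: 10100 XOR 11001 = 01101
Remainder (last 4 bits) = 1101. This is the CRC / FCS.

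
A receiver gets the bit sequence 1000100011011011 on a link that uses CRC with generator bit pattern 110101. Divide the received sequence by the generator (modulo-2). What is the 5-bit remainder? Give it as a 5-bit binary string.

Modulo-2 division of 1000100011011011 by 110101:
  pos 0: 100010 XOR 110101 = 010111
  pos 1: 101110 XOR 110101 = 011011
  pos 2: 110110 XOR 110101 = 000011
  pos 6: 111101 XOR 110101 = 001000
  pos 8: 100010 XOR 110101 = 010111
  pos 9: 101111 XOR 110101 = 011010
  pos 10: 110101 XOR 110101 = 000000
Remainder = 00000 (zero — the frame passes the CRC check).

00000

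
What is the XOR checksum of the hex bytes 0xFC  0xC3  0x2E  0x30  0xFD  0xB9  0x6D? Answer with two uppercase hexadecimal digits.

08

XOR the bytes together:
  start with 0xFC
  0xFC ⊕ 0xC3 = 0x3F
  0x3F ⊕ 0x2E = 0x11
  0x11 ⊕ 0x30 = 0x21
  0x21 ⊕ 0xFD = 0xDC
  0xDC ⊕ 0xB9 = 0x65
  0x65 ⊕ 0x6D = 0x08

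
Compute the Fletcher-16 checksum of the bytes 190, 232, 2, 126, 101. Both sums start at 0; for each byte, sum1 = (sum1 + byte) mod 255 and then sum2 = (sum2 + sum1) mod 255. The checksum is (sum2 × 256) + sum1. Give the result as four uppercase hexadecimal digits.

C58D

Running sums (mod 255):
  after byte 0 (190): sum1=190, sum2=190
  after byte 1 (232): sum1=167, sum2=102
  after byte 2 (2): sum1=169, sum2=16
  after byte 3 (126): sum1=40, sum2=56
  after byte 4 (101): sum1=141, sum2=197
Checksum = sum2·256 + sum1 = 197·256 + 141 = 50573 = 0xC58D.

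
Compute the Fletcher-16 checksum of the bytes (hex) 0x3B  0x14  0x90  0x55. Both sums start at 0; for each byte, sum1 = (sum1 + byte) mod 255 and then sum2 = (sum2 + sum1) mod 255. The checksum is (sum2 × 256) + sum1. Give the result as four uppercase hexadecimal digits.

9F35

Running sums (mod 255):
  after byte 0 (0x3B): sum1=59, sum2=59
  after byte 1 (0x14): sum1=79, sum2=138
  after byte 2 (0x90): sum1=223, sum2=106
  after byte 3 (0x55): sum1=53, sum2=159
Checksum = sum2·256 + sum1 = 159·256 + 53 = 40757 = 0x9F35.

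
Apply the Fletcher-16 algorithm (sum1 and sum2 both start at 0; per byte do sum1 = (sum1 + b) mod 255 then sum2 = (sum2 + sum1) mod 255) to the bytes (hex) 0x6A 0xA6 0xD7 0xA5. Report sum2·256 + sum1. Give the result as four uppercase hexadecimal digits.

F28E

Running sums (mod 255):
  after byte 0 (0x6A): sum1=106, sum2=106
  after byte 1 (0xA6): sum1=17, sum2=123
  after byte 2 (0xD7): sum1=232, sum2=100
  after byte 3 (0xA5): sum1=142, sum2=242
Checksum = sum2·256 + sum1 = 242·256 + 142 = 62094 = 0xF28E.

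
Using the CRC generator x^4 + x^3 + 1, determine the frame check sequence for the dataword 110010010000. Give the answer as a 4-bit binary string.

Append 4 zeros: 1100100100000000. Divide by 11001 (XOR where the leading bit is 1):
  pos 0: 11001 XOR 11001 = 00000
  pos 7: 10000 XOR 11001 = 01001
  pos 8: 10010 XOR 11001 = 01011
  pos 9: 10110 XOR 11001 = 01111
  pos 10: 11110 XOR 11001 = 00111
Remainder (last 4 bits) = 1110. This is the CRC / FCS.

1110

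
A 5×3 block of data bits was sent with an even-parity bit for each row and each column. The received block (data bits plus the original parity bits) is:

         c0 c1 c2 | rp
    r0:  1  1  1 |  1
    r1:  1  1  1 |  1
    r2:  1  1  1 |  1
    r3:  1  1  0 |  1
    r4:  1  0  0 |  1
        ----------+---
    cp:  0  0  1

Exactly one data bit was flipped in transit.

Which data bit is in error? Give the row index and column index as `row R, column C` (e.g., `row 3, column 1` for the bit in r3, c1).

row 3, column 0

Recompute each row's even parity and compare to rp:
  r0: data parity 1, sent rp 1 → ok
  r1: data parity 1, sent rp 1 → ok
  r2: data parity 1, sent rp 1 → ok
  r3: data parity 0, sent rp 1 → mismatch
  r4: data parity 1, sent rp 1 → ok
Recompute each column's even parity and compare to cp:
  c0: data parity 1, sent cp 0 → mismatch
  c1: data parity 0, sent cp 0 → ok
  c2: data parity 1, sent cp 1 → ok
Exactly one row (r3) and one column (c0) fail → the flipped bit is at their intersection.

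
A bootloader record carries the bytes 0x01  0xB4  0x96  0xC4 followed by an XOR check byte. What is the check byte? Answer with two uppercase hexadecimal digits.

XOR the bytes together:
  start with 0x01
  0x01 ⊕ 0xB4 = 0xB5
  0xB5 ⊕ 0x96 = 0x23
  0x23 ⊕ 0xC4 = 0xE7

E7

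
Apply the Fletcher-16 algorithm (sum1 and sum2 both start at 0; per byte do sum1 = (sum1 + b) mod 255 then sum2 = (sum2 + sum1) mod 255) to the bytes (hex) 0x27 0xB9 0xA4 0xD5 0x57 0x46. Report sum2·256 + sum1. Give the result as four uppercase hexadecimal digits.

94F8

Running sums (mod 255):
  after byte 0 (0x27): sum1=39, sum2=39
  after byte 1 (0xB9): sum1=224, sum2=8
  after byte 2 (0xA4): sum1=133, sum2=141
  after byte 3 (0xD5): sum1=91, sum2=232
  after byte 4 (0x57): sum1=178, sum2=155
  after byte 5 (0x46): sum1=248, sum2=148
Checksum = sum2·256 + sum1 = 148·256 + 248 = 38136 = 0x94F8.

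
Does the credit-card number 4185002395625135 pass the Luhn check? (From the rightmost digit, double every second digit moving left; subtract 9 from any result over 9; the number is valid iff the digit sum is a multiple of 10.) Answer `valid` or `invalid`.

valid

From the right, keep odd positions and double even positions (subtract 9 from any doubled value over 9):
  doubled (positions 2,4,...): 6 1 3 9 4 0 7 8 → sum 38
  kept (positions 1,3,...): 5 1 2 5 3 0 5 1 → sum 22
Total = 60.
60 mod 10 = 0, so the number is valid.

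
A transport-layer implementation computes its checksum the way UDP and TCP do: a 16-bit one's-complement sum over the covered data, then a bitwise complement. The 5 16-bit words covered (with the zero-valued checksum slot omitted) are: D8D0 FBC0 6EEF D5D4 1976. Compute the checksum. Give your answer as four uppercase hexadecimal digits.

One's-complement addition (fold any carry out of bit 15 back into bit 0):
  0xD8D0 + 0xFBC0 = 0x1D490 → wrap carry → 0xD491
  0xD491 + 0x6EEF = 0x14380 → wrap carry → 0x4381
  0x4381 + 0xD5D4 = 0x11955 → wrap carry → 0x1956
  0x1956 + 0x1976 = 0x032CC
One's-complement sum = 0x32CC.
Checksum = ~0x32CC & 0xFFFF = 0xCD33.

CD33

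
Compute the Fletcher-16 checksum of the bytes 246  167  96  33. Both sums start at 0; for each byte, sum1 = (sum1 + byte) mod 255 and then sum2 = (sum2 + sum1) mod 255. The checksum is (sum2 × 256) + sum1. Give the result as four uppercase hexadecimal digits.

Running sums (mod 255):
  after byte 0 (246): sum1=246, sum2=246
  after byte 1 (167): sum1=158, sum2=149
  after byte 2 (96): sum1=254, sum2=148
  after byte 3 (33): sum1=32, sum2=180
Checksum = sum2·256 + sum1 = 180·256 + 32 = 46112 = 0xB420.

B420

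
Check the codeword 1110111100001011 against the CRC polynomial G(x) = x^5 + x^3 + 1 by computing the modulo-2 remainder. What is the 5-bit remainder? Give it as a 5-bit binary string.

Modulo-2 division of 1110111100001011 by 101001:
  pos 0: 111011 XOR 101001 = 010010
  pos 1: 100101 XOR 101001 = 001100
  pos 3: 110010 XOR 101001 = 011011
  pos 4: 110110 XOR 101001 = 011111
  pos 5: 111110 XOR 101001 = 010111
  pos 6: 101110 XOR 101001 = 000111
  pos 9: 111101 XOR 101001 = 010100
  pos 10: 101001 XOR 101001 = 000000
Remainder = 00000 (zero — the frame passes the CRC check).

00000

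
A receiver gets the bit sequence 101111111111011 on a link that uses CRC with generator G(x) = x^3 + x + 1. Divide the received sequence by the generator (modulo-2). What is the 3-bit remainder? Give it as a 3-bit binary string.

000

Modulo-2 division of 101111111111011 by 1011:
  pos 0: 1011 XOR 1011 = 0000
  pos 4: 1111 XOR 1011 = 0100
  pos 5: 1001 XOR 1011 = 0010
  pos 7: 1011 XOR 1011 = 0000
  pos 11: 1011 XOR 1011 = 0000
Remainder = 000 (zero — the frame passes the CRC check).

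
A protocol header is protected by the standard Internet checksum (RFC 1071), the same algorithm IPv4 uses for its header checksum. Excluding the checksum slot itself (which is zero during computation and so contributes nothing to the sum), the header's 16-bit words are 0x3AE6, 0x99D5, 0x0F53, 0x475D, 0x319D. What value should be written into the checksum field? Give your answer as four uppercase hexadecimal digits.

A2F6

One's-complement addition (fold any carry out of bit 15 back into bit 0):
  0x3AE6 + 0x99D5 = 0x0D4BB
  0xD4BB + 0x0F53 = 0x0E40E
  0xE40E + 0x475D = 0x12B6B → wrap carry → 0x2B6C
  0x2B6C + 0x319D = 0x05D09
One's-complement sum = 0x5D09.
Checksum = ~0x5D09 & 0xFFFF = 0xA2F6.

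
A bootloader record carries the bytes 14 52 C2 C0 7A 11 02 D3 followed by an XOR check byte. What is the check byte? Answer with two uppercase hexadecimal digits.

XOR the bytes together:
  start with 0x14
  0x14 ⊕ 0x52 = 0x46
  0x46 ⊕ 0xC2 = 0x84
  0x84 ⊕ 0xC0 = 0x44
  0x44 ⊕ 0x7A = 0x3E
  0x3E ⊕ 0x11 = 0x2F
  0x2F ⊕ 0x02 = 0x2D
  0x2D ⊕ 0xD3 = 0xFE

FE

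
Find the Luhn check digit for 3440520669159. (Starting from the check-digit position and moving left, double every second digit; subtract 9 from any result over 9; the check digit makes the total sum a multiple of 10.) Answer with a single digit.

Partial digits right→left: 9 5 1 9 6 6 0 2 5 0 4 4 3
Double every second digit counting from the check-digit position (so the 1st, 3rd, 5th, ... of the partial from the right).
  doubled (with −9 where >9): 9 2 3 0 1 8 6 → sum 29
  kept as-is: 5 9 6 2 0 4 → sum 26
Total = 29 + 26 = 55.
Check digit = (10 − (55 mod 10)) mod 10 = 5.

5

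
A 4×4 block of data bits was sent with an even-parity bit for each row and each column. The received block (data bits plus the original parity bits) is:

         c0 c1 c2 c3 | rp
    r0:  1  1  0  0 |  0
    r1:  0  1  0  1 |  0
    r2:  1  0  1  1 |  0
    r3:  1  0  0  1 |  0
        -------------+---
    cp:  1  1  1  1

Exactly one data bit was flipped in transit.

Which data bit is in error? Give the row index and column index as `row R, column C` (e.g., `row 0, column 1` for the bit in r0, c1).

row 2, column 1

Recompute each row's even parity and compare to rp:
  r0: data parity 0, sent rp 0 → ok
  r1: data parity 0, sent rp 0 → ok
  r2: data parity 1, sent rp 0 → mismatch
  r3: data parity 0, sent rp 0 → ok
Recompute each column's even parity and compare to cp:
  c0: data parity 1, sent cp 1 → ok
  c1: data parity 0, sent cp 1 → mismatch
  c2: data parity 1, sent cp 1 → ok
  c3: data parity 1, sent cp 1 → ok
Exactly one row (r2) and one column (c1) fail → the flipped bit is at their intersection.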